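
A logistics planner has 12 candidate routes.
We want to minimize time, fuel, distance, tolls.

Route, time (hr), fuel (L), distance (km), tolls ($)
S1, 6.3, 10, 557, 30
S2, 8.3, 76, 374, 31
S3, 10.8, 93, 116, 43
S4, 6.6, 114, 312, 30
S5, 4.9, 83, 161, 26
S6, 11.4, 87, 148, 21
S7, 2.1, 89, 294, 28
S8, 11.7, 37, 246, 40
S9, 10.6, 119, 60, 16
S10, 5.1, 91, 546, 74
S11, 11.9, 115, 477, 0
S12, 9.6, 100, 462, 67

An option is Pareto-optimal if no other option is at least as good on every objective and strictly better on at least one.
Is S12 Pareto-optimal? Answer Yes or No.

No

S2 vs S12: time 8.3≤9.6, fuel 76≤100, distance 374≤462, tolls 31≤67 — S2 is at least as good on every objective and strictly better on at least one, so S2 dominates S12.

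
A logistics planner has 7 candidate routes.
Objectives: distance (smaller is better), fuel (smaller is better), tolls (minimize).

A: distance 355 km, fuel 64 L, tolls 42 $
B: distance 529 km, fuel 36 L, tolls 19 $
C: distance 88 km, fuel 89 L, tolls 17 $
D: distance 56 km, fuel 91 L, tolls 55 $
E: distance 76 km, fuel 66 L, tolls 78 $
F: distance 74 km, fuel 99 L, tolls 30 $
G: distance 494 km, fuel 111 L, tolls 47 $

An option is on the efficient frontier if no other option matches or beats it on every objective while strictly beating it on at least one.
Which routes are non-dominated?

A: not dominated.
B: not dominated (best fuel).
C: not dominated (best tolls).
D: not dominated (best distance).
E: not dominated.
F: not dominated.
G: dominated by A (distance 355≤494, fuel 64≤111, tolls 42≤47).

A, B, C, D, E, F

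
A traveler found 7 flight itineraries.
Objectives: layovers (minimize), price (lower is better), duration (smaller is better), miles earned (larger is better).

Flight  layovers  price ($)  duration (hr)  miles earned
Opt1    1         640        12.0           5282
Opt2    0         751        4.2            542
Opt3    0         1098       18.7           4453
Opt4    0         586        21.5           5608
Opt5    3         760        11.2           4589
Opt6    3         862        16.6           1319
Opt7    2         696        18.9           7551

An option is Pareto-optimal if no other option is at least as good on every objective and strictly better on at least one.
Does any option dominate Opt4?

No

Opt1: worse on layovers (1 vs 0).
Opt2: worse on price (751 vs 586).
Opt3: worse on price (1098 vs 586).
Opt5: worse on layovers (3 vs 0).
Opt6: worse on layovers (3 vs 0).
Opt7: worse on layovers (2 vs 0).
No option is at least as good as Opt4 on every objective and strictly better on one.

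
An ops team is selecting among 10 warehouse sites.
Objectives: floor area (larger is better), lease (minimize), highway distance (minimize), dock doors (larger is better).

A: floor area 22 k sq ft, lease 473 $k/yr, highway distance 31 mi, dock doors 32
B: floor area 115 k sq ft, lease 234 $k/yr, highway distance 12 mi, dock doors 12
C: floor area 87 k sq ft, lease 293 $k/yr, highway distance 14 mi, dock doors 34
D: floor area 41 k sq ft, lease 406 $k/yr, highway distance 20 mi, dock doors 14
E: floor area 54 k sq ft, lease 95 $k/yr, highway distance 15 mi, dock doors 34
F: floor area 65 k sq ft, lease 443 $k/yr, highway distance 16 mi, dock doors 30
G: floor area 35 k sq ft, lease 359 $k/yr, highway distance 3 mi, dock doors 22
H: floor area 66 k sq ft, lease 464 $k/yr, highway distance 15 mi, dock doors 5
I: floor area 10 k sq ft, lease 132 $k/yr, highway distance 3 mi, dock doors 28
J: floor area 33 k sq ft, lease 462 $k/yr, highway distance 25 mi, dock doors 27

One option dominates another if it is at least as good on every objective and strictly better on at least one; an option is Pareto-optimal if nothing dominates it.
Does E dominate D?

Yes

E vs D: floor area 54≥41, lease 95≤406, highway distance 15≤20, dock doors 34≥14 — E is at least as good on every objective with at least one strict improvement.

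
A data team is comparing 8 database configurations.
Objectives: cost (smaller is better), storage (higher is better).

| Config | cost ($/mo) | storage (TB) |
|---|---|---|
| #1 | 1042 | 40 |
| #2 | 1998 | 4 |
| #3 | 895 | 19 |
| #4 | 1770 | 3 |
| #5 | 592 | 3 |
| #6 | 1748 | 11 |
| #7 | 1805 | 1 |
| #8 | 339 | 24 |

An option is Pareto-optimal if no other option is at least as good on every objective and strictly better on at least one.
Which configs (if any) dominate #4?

#1: cost 1042≤1770, storage 40≥3 — dominates #4.
#3: cost 895≤1770, storage 19≥3 — dominates #4.
#5: cost 592≤1770, storage 3≥3 — dominates #4.
#6: cost 1748≤1770, storage 11≥3 — dominates #4.
#8: cost 339≤1770, storage 24≥3 — dominates #4.
Others (#2, #7) are each worse than #4 on at least one objective.

#1, #3, #5, #6, #8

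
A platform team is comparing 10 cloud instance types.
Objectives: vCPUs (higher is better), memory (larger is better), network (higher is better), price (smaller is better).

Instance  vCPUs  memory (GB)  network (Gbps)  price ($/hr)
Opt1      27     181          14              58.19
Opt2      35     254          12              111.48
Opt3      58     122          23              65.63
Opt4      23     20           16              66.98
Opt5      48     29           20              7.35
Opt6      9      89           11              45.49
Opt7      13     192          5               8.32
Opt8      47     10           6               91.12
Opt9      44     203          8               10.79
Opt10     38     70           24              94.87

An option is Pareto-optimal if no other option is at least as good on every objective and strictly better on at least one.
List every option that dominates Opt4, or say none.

Opt3: vCPUs 58≥23, memory 122≥20, network 23≥16, price 65.63≤66.98 — dominates Opt4.
Opt5: vCPUs 48≥23, memory 29≥20, network 20≥16, price 7.35≤66.98 — dominates Opt4.
Others (Opt1, Opt2, Opt6, Opt7, Opt8, Opt9, Opt10) are each worse than Opt4 on at least one objective.

Opt3, Opt5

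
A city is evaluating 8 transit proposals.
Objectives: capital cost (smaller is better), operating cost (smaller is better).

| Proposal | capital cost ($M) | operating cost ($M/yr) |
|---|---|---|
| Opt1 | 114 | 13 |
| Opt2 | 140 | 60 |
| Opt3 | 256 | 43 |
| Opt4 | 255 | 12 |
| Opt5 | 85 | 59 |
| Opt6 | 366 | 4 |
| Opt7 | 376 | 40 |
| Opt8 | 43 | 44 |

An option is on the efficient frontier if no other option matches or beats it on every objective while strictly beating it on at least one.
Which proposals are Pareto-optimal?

Opt1: not dominated.
Opt2: dominated by Opt1 (capital cost 114≤140, operating cost 13≤60).
Opt3: dominated by Opt1 (capital cost 114≤256, operating cost 13≤43).
Opt4: not dominated.
Opt5: dominated by Opt8 (capital cost 43≤85, operating cost 44≤59).
Opt6: not dominated (best operating cost).
Opt7: dominated by Opt1 (capital cost 114≤376, operating cost 13≤40).
Opt8: not dominated (best capital cost).

Opt1, Opt4, Opt6, Opt8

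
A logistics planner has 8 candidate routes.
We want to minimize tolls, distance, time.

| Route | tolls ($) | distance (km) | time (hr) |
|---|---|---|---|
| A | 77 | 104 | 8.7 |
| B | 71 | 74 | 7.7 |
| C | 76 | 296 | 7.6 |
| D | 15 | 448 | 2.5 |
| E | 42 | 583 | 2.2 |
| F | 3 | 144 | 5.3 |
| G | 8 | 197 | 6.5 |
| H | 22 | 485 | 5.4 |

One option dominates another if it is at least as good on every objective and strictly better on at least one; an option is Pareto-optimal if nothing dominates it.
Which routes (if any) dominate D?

none

A: worse on tolls (77 vs 15).
B: worse on tolls (71 vs 15).
C: worse on tolls (76 vs 15).
E: worse on tolls (42 vs 15).
F: worse on time (5.3 vs 2.5).
G: worse on time (6.5 vs 2.5).
H: worse on tolls (22 vs 15).
No option dominates D.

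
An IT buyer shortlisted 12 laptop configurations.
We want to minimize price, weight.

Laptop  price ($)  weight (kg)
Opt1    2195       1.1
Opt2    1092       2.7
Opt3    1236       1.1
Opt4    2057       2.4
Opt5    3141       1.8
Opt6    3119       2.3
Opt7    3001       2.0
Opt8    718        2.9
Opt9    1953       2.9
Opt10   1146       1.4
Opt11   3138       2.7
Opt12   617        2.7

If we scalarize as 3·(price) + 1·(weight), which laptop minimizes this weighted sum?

Opt1: 3·2195 + 1·1.1 = 6586.1
Opt2: 3·1092 + 1·2.7 = 3278.7
Opt3: 3·1236 + 1·1.1 = 3709.1
Opt4: 3·2057 + 1·2.4 = 6173.4
Opt5: 3·3141 + 1·1.8 = 9424.8
Opt6: 3·3119 + 1·2.3 = 9359.3
Opt7: 3·3001 + 1·2.0 = 9005.0
Opt8: 3·718 + 1·2.9 = 2156.9
Opt9: 3·1953 + 1·2.9 = 5861.9
Opt10: 3·1146 + 1·1.4 = 3439.4
Opt11: 3·3138 + 1·2.7 = 9416.7
Opt12: 3·617 + 1·2.7 = 1853.7
Lowest: Opt12 at 1853.7.

Opt12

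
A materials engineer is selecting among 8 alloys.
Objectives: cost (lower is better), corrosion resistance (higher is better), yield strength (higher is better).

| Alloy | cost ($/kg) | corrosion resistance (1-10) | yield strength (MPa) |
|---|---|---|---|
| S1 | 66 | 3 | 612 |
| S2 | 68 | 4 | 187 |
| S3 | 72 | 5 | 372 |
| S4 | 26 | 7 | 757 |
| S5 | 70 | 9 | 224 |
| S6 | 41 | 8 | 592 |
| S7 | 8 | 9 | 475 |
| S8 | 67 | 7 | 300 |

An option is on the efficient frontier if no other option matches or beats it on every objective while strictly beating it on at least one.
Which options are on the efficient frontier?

S1: dominated by S4 (cost 26≤66, corrosion resistance 7≥3, yield strength 757≥612).
S2: dominated by S4 (cost 26≤68, corrosion resistance 7≥4, yield strength 757≥187).
S3: dominated by S4 (cost 26≤72, corrosion resistance 7≥5, yield strength 757≥372).
S4: not dominated (best yield strength).
S5: dominated by S7 (cost 8≤70, corrosion resistance 9≥9, yield strength 475≥224).
S6: not dominated.
S7: not dominated (best cost).
S8: dominated by S4 (cost 26≤67, corrosion resistance 7≥7, yield strength 757≥300).

S4, S6, S7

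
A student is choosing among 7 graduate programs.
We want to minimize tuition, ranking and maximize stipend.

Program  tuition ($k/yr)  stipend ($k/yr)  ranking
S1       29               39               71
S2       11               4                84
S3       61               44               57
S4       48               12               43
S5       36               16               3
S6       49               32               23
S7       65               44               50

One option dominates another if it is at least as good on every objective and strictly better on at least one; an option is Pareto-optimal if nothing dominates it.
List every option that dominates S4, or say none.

S5: tuition 36≤48, stipend 16≥12, ranking 3≤43 — dominates S4.
Others (S1, S2, S3, S6, S7) are each worse than S4 on at least one objective.

S5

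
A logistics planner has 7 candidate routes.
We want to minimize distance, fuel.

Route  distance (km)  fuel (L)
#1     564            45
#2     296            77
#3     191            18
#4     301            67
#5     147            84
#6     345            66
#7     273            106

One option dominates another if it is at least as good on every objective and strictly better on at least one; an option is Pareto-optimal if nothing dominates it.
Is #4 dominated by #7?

#7 vs #4: #7 is worse on fuel (106 vs 67), so it does not dominate #4.

No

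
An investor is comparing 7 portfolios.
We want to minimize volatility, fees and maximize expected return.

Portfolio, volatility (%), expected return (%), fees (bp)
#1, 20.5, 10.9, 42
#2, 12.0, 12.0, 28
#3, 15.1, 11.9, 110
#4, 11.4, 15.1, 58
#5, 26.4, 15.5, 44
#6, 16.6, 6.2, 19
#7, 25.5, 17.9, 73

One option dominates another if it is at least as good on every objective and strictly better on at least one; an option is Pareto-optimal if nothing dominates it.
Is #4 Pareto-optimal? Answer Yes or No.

Yes

#1: worse on volatility (20.5 vs 11.4).
#2: worse on volatility (12.0 vs 11.4).
#3: worse on volatility (15.1 vs 11.4).
#5: worse on volatility (26.4 vs 11.4).
#6: worse on volatility (16.6 vs 11.4).
#7: worse on volatility (25.5 vs 11.4).
No option is at least as good as #4 on every objective and strictly better on one.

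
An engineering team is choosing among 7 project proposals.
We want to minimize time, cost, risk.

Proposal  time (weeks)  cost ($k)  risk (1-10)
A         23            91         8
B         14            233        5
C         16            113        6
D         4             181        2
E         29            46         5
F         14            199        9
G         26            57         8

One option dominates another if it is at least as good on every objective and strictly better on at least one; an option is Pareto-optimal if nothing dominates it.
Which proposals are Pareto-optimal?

A, C, D, E, G

A: not dominated.
B: dominated by D (time 4≤14, cost 181≤233, risk 2≤5).
C: not dominated.
D: not dominated (best time).
E: not dominated (best cost).
F: dominated by D (time 4≤14, cost 181≤199, risk 2≤9).
G: not dominated.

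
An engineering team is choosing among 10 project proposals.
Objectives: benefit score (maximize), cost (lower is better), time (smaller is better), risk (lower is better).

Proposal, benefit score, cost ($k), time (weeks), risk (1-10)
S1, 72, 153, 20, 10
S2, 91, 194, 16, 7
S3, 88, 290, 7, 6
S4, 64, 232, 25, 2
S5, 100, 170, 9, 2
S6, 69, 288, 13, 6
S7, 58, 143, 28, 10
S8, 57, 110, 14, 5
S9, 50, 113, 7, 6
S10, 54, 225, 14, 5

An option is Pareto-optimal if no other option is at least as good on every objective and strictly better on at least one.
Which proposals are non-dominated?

S1, S3, S5, S7, S8, S9

S1: not dominated.
S2: dominated by S5 (benefit score 100≥91, cost 170≤194, time 9≤16, risk 2≤7).
S3: not dominated.
S4: dominated by S5 (benefit score 100≥64, cost 170≤232, time 9≤25, risk 2≤2).
S5: not dominated (best benefit score).
S6: dominated by S5 (benefit score 100≥69, cost 170≤288, time 9≤13, risk 2≤6).
S7: not dominated.
S8: not dominated (best cost).
S9: not dominated.
S10: dominated by S5 (benefit score 100≥54, cost 170≤225, time 9≤14, risk 2≤5).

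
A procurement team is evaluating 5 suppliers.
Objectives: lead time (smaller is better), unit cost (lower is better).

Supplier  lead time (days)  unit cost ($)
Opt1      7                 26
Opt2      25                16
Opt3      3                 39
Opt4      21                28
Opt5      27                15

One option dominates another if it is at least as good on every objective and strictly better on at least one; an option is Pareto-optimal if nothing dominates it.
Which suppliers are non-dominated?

Opt1, Opt2, Opt3, Opt5

Opt1: not dominated.
Opt2: not dominated.
Opt3: not dominated (best lead time).
Opt4: dominated by Opt1 (lead time 7≤21, unit cost 26≤28).
Opt5: not dominated (best unit cost).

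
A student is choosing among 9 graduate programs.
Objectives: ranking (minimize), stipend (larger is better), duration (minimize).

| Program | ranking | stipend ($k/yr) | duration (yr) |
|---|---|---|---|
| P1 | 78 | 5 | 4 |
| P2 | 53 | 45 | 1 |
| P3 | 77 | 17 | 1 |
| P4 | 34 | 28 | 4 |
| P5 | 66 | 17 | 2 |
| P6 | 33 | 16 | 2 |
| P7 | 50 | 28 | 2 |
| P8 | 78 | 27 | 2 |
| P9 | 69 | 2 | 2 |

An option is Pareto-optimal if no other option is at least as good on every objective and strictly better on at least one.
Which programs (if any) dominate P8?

P2, P7

P2: ranking 53≤78, stipend 45≥27, duration 1≤2 — dominates P8.
P7: ranking 50≤78, stipend 28≥27, duration 2≤2 — dominates P8.
Others (P1, P3, P4, P5, P6, P9) are each worse than P8 on at least one objective.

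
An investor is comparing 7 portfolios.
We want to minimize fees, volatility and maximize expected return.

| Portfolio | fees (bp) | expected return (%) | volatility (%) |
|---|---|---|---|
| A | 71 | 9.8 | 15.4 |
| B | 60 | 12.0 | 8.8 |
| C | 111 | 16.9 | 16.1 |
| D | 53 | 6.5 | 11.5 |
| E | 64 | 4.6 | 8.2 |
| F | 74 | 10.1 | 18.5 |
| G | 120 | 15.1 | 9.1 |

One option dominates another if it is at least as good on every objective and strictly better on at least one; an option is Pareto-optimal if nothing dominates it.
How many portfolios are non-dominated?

5

A: dominated by B (fees 60≤71, expected return 12.0≥9.8, volatility 8.8≤15.4).
B: not dominated.
C: not dominated (best expected return).
D: not dominated (best fees).
E: not dominated (best volatility).
F: dominated by B (fees 60≤74, expected return 12.0≥10.1, volatility 8.8≤18.5).
G: not dominated.
Pareto-optimal: B, C, D, E, G → 5.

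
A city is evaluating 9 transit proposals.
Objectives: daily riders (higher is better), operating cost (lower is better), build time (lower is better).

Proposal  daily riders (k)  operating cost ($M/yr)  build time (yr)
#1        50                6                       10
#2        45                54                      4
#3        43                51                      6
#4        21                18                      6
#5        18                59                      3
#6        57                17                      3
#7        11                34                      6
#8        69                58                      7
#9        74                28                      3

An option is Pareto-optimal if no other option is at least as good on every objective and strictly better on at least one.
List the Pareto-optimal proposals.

#1: not dominated (best operating cost).
#2: dominated by #6 (daily riders 57≥45, operating cost 17≤54, build time 3≤4).
#3: dominated by #6 (daily riders 57≥43, operating cost 17≤51, build time 3≤6).
#4: dominated by #6 (daily riders 57≥21, operating cost 17≤18, build time 3≤6).
#5: dominated by #6 (daily riders 57≥18, operating cost 17≤59, build time 3≤3).
#6: not dominated.
#7: dominated by #4 (daily riders 21≥11, operating cost 18≤34, build time 6≤6).
#8: dominated by #9 (daily riders 74≥69, operating cost 28≤58, build time 3≤7).
#9: not dominated (best daily riders).

#1, #6, #9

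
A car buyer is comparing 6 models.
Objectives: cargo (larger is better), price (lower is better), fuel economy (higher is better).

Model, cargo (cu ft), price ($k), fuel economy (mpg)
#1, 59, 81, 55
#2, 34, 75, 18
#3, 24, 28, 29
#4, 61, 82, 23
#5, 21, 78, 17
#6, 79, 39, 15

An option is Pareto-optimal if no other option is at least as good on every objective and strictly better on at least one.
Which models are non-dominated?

#1, #2, #3, #4, #6

#1: not dominated (best fuel economy).
#2: not dominated.
#3: not dominated (best price).
#4: not dominated.
#5: dominated by #2 (cargo 34≥21, price 75≤78, fuel economy 18≥17).
#6: not dominated (best cargo).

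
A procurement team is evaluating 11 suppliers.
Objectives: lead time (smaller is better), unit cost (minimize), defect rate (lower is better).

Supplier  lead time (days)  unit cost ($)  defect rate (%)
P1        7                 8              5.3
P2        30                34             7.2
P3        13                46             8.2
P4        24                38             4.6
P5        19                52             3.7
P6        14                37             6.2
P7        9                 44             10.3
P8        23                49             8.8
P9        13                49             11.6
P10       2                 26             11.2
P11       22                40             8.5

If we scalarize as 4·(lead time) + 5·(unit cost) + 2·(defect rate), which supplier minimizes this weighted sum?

P1: 4·7 + 5·8 + 2·5.3 = 78.6
P2: 4·30 + 5·34 + 2·7.2 = 304.4
P3: 4·13 + 5·46 + 2·8.2 = 298.4
P4: 4·24 + 5·38 + 2·4.6 = 295.2
P5: 4·19 + 5·52 + 2·3.7 = 343.4
P6: 4·14 + 5·37 + 2·6.2 = 253.4
P7: 4·9 + 5·44 + 2·10.3 = 276.6
P8: 4·23 + 5·49 + 2·8.8 = 354.6
P9: 4·13 + 5·49 + 2·11.6 = 320.2
P10: 4·2 + 5·26 + 2·11.2 = 160.4
P11: 4·22 + 5·40 + 2·8.5 = 305.0
Lowest: P1 at 78.6.

P1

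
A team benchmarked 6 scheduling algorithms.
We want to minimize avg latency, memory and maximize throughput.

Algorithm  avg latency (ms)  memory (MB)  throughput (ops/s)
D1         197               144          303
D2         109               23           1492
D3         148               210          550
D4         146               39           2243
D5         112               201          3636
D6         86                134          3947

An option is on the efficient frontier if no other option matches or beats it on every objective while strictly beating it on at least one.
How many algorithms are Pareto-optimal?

D1: dominated by D2 (avg latency 109≤197, memory 23≤144, throughput 1492≥303).
D2: not dominated (best memory).
D3: dominated by D2 (avg latency 109≤148, memory 23≤210, throughput 1492≥550).
D4: not dominated.
D5: dominated by D6 (avg latency 86≤112, memory 134≤201, throughput 3947≥3636).
D6: not dominated (best avg latency).
Pareto-optimal: D2, D4, D6 → 3.

3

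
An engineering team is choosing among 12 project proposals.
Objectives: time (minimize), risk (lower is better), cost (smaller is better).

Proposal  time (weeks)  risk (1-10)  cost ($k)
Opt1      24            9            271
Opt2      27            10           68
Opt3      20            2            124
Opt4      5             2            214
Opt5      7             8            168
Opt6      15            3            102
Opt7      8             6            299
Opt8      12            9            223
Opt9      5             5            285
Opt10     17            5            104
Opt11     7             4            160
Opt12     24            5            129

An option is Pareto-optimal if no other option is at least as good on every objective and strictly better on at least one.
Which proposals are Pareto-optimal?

Opt1: dominated by Opt3 (time 20≤24, risk 2≤9, cost 124≤271).
Opt2: not dominated (best cost).
Opt3: not dominated.
Opt4: not dominated.
Opt5: dominated by Opt11 (time 7≤7, risk 4≤8, cost 160≤168).
Opt6: not dominated.
Opt7: dominated by Opt4 (time 5≤8, risk 2≤6, cost 214≤299).
Opt8: dominated by Opt4 (time 5≤12, risk 2≤9, cost 214≤223).
Opt9: dominated by Opt4 (time 5≤5, risk 2≤5, cost 214≤285).
Opt10: dominated by Opt6 (time 15≤17, risk 3≤5, cost 102≤104).
Opt11: not dominated.
Opt12: dominated by Opt3 (time 20≤24, risk 2≤5, cost 124≤129).

Opt2, Opt3, Opt4, Opt6, Opt11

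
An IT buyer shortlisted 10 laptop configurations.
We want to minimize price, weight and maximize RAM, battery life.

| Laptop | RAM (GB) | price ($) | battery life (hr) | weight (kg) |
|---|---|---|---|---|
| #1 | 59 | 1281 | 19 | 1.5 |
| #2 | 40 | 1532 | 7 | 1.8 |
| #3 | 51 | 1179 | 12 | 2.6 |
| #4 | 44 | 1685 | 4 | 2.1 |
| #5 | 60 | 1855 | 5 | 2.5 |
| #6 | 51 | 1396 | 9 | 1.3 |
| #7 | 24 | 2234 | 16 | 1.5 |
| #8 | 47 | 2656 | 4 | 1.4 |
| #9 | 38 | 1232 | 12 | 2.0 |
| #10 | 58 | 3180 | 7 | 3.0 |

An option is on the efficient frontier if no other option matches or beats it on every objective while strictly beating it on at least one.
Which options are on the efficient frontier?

#1: not dominated (best battery life).
#2: dominated by #1 (RAM 59≥40, price 1281≤1532, battery life 19≥7, weight 1.5≤1.8).
#3: not dominated (best price).
#4: dominated by #1 (RAM 59≥44, price 1281≤1685, battery life 19≥4, weight 1.5≤2.1).
#5: not dominated (best RAM).
#6: not dominated (best weight).
#7: dominated by #1 (RAM 59≥24, price 1281≤2234, battery life 19≥16, weight 1.5≤1.5).
#8: dominated by #6 (RAM 51≥47, price 1396≤2656, battery life 9≥4, weight 1.3≤1.4).
#9: not dominated.
#10: dominated by #1 (RAM 59≥58, price 1281≤3180, battery life 19≥7, weight 1.5≤3.0).

#1, #3, #5, #6, #9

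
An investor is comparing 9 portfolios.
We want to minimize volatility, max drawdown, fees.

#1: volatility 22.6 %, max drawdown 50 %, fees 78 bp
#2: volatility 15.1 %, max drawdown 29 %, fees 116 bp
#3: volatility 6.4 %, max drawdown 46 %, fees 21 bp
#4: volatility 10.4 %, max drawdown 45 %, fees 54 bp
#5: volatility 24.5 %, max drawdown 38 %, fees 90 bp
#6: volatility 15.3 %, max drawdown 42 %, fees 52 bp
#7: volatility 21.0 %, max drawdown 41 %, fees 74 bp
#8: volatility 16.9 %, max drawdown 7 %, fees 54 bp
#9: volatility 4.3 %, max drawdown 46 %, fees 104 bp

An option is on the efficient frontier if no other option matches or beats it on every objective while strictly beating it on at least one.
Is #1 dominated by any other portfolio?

#3 vs #1: volatility 6.4≤22.6, max drawdown 46≤50, fees 21≤78 — #3 is at least as good on every objective and strictly better on at least one, so #3 dominates #1.

Yes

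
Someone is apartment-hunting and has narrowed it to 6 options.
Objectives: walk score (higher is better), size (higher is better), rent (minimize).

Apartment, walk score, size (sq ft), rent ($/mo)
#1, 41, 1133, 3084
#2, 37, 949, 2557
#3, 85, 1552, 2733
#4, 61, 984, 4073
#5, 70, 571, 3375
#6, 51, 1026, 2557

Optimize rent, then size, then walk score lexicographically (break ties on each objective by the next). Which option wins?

First minimize rent: best is 2557, kept {#2, #6}.
Then maximize size: best is 1026, kept {#6}.

#6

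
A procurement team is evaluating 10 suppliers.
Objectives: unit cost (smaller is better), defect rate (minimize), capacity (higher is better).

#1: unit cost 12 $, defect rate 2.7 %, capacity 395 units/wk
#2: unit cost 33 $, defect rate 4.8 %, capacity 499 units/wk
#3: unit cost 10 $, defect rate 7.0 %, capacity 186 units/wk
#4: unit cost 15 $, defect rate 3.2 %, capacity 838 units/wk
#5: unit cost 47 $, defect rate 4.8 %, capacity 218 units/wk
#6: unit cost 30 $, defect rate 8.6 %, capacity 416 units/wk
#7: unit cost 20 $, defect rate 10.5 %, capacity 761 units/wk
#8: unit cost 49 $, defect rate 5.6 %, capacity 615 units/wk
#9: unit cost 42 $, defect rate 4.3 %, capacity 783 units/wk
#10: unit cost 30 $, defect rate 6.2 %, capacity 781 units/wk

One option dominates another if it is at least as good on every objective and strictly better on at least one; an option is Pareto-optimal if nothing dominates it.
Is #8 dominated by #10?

#10 vs #8: #10 is worse on defect rate (6.2 vs 5.6), so it does not dominate #8.

No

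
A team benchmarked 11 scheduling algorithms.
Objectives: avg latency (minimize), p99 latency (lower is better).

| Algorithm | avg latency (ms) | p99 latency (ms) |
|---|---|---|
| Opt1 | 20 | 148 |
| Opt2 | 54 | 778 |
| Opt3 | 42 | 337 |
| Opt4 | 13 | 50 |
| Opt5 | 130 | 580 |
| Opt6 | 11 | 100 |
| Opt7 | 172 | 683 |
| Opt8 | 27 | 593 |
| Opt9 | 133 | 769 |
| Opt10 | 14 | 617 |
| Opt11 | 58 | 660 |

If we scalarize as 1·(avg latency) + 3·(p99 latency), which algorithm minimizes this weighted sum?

Opt4

Opt1: 1·20 + 3·148 = 464
Opt2: 1·54 + 3·778 = 2388
Opt3: 1·42 + 3·337 = 1053
Opt4: 1·13 + 3·50 = 163
Opt5: 1·130 + 3·580 = 1870
Opt6: 1·11 + 3·100 = 311
Opt7: 1·172 + 3·683 = 2221
Opt8: 1·27 + 3·593 = 1806
Opt9: 1·133 + 3·769 = 2440
Opt10: 1·14 + 3·617 = 1865
Opt11: 1·58 + 3·660 = 2038
Lowest: Opt4 at 163.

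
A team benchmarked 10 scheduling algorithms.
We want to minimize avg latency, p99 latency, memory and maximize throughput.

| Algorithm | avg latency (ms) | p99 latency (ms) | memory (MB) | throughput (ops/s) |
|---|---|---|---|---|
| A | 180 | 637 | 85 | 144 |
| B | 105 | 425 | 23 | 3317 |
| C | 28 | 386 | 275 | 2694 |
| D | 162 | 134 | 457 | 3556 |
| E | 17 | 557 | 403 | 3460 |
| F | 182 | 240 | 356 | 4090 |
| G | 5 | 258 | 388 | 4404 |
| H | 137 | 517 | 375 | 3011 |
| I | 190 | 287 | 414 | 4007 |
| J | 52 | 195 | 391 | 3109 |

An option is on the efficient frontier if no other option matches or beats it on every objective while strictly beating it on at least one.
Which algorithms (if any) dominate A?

B: avg latency 105≤180, p99 latency 425≤637, memory 23≤85, throughput 3317≥144 — dominates A.
Others (C, D, E, F, G, H, I, J) are each worse than A on at least one objective.

B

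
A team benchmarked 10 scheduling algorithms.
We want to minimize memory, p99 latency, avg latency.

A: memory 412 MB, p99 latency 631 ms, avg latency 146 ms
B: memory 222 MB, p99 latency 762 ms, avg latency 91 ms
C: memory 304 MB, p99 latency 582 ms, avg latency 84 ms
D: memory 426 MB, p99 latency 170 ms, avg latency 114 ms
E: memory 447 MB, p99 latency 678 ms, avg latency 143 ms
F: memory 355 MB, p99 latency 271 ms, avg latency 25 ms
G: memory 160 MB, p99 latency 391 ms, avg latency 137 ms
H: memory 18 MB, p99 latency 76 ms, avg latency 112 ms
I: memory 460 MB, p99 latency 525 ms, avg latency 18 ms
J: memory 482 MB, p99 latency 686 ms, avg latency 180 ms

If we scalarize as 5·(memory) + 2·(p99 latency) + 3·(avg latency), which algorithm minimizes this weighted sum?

A: 5·412 + 2·631 + 3·146 = 3760
B: 5·222 + 2·762 + 3·91 = 2907
C: 5·304 + 2·582 + 3·84 = 2936
D: 5·426 + 2·170 + 3·114 = 2812
E: 5·447 + 2·678 + 3·143 = 4020
F: 5·355 + 2·271 + 3·25 = 2392
G: 5·160 + 2·391 + 3·137 = 1993
H: 5·18 + 2·76 + 3·112 = 578
I: 5·460 + 2·525 + 3·18 = 3404
J: 5·482 + 2·686 + 3·180 = 4322
Lowest: H at 578.

H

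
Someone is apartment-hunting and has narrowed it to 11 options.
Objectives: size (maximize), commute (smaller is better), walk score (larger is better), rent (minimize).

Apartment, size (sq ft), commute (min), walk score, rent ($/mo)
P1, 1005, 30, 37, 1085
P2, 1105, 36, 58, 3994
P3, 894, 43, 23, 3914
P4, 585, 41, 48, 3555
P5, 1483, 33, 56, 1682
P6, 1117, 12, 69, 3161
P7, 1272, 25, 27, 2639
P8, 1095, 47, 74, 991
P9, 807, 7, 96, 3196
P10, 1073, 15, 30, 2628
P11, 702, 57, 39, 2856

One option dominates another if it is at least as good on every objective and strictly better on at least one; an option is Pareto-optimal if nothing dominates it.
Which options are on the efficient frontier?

P1: not dominated.
P2: dominated by P6 (size 1117≥1105, commute 12≤36, walk score 69≥58, rent 3161≤3994).
P3: dominated by P1 (size 1005≥894, commute 30≤43, walk score 37≥23, rent 1085≤3914).
P4: dominated by P5 (size 1483≥585, commute 33≤41, walk score 56≥48, rent 1682≤3555).
P5: not dominated (best size).
P6: not dominated.
P7: not dominated.
P8: not dominated (best rent).
P9: not dominated (best commute).
P10: not dominated.
P11: dominated by P5 (size 1483≥702, commute 33≤57, walk score 56≥39, rent 1682≤2856).

P1, P5, P6, P7, P8, P9, P10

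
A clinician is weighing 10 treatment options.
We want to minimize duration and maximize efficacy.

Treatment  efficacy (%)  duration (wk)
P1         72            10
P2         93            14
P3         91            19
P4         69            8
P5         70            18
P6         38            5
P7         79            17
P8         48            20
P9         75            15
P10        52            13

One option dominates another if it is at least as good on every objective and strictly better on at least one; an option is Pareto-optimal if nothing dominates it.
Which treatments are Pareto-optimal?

P1: not dominated.
P2: not dominated (best efficacy).
P3: dominated by P2 (efficacy 93≥91, duration 14≤19).
P4: not dominated.
P5: dominated by P1 (efficacy 72≥70, duration 10≤18).
P6: not dominated (best duration).
P7: dominated by P2 (efficacy 93≥79, duration 14≤17).
P8: dominated by P1 (efficacy 72≥48, duration 10≤20).
P9: dominated by P2 (efficacy 93≥75, duration 14≤15).
P10: dominated by P1 (efficacy 72≥52, duration 10≤13).

P1, P2, P4, P6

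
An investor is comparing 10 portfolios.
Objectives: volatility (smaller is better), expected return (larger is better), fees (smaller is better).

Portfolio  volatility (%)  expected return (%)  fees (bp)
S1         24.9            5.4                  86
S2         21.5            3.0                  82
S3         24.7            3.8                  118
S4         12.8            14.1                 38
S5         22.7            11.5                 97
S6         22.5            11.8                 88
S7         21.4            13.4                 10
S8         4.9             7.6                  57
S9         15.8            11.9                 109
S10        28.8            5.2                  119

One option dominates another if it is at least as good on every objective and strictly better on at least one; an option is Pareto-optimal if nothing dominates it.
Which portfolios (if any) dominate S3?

S4, S5, S6, S7, S8, S9

S4: volatility 12.8≤24.7, expected return 14.1≥3.8, fees 38≤118 — dominates S3.
S5: volatility 22.7≤24.7, expected return 11.5≥3.8, fees 97≤118 — dominates S3.
S6: volatility 22.5≤24.7, expected return 11.8≥3.8, fees 88≤118 — dominates S3.
S7: volatility 21.4≤24.7, expected return 13.4≥3.8, fees 10≤118 — dominates S3.
S8: volatility 4.9≤24.7, expected return 7.6≥3.8, fees 57≤118 — dominates S3.
S9: volatility 15.8≤24.7, expected return 11.9≥3.8, fees 109≤118 — dominates S3.
Others (S1, S2, S10) are each worse than S3 on at least one objective.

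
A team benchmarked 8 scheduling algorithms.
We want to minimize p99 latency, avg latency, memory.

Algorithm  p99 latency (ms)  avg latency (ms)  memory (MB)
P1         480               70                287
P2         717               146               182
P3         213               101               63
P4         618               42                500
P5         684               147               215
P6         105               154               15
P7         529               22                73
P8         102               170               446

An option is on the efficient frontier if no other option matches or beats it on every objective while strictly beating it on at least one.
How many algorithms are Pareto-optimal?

5

P1: not dominated.
P2: dominated by P3 (p99 latency 213≤717, avg latency 101≤146, memory 63≤182).
P3: not dominated.
P4: dominated by P7 (p99 latency 529≤618, avg latency 22≤42, memory 73≤500).
P5: dominated by P3 (p99 latency 213≤684, avg latency 101≤147, memory 63≤215).
P6: not dominated (best memory).
P7: not dominated (best avg latency).
P8: not dominated (best p99 latency).
Pareto-optimal: P1, P3, P6, P7, P8 → 5.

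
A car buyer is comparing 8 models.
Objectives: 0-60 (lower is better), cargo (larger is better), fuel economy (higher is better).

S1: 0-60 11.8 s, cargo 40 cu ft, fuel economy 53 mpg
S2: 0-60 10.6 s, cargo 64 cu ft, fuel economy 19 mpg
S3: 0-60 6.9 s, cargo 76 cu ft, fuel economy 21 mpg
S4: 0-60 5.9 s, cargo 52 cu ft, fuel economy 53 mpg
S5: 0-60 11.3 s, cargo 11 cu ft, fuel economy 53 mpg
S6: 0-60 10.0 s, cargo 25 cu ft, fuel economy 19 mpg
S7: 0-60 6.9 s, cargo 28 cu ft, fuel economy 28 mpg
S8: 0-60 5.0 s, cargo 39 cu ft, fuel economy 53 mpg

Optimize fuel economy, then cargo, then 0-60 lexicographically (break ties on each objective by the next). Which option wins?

S4

First maximize fuel economy: best is 53, kept {S1, S4, S5, S8}.
Then maximize cargo: best is 52, kept {S4}.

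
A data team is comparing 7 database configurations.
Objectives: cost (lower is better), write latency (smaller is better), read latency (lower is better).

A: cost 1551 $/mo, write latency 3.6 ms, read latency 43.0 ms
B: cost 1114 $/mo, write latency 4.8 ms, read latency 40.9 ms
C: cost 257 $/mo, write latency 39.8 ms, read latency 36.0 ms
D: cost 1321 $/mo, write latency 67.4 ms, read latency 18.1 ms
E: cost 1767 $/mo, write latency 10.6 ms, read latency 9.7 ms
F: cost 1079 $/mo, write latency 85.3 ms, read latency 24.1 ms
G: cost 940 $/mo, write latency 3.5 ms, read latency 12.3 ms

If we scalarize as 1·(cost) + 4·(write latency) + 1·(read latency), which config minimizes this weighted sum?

A: 1·1551 + 4·3.6 + 1·43.0 = 1608.4
B: 1·1114 + 4·4.8 + 1·40.9 = 1174.1
C: 1·257 + 4·39.8 + 1·36.0 = 452.2
D: 1·1321 + 4·67.4 + 1·18.1 = 1608.7
E: 1·1767 + 4·10.6 + 1·9.7 = 1819.1
F: 1·1079 + 4·85.3 + 1·24.1 = 1444.3
G: 1·940 + 4·3.5 + 1·12.3 = 966.3
Lowest: C at 452.2.

C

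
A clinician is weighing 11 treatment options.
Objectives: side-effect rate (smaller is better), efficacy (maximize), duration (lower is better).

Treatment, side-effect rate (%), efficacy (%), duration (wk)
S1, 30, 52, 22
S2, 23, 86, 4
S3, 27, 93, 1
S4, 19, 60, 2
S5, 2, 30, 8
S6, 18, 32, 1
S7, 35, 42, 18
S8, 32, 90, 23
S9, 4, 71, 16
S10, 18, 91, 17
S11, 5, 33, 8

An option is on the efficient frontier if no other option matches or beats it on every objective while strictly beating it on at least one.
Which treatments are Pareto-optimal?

S1: dominated by S2 (side-effect rate 23≤30, efficacy 86≥52, duration 4≤22).
S2: not dominated.
S3: not dominated (best efficacy).
S4: not dominated.
S5: not dominated (best side-effect rate).
S6: not dominated.
S7: dominated by S2 (side-effect rate 23≤35, efficacy 86≥42, duration 4≤18).
S8: dominated by S3 (side-effect rate 27≤32, efficacy 93≥90, duration 1≤23).
S9: not dominated.
S10: not dominated.
S11: not dominated.

S2, S3, S4, S5, S6, S9, S10, S11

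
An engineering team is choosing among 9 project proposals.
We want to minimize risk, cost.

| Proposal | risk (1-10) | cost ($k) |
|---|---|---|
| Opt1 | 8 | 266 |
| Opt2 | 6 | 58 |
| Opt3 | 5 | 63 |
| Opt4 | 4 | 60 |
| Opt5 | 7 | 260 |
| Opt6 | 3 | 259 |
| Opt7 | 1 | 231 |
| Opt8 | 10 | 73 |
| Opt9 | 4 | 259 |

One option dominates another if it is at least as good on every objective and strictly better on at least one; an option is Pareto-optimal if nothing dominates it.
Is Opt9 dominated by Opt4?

Yes

Opt4 vs Opt9: risk 4≤4, cost 60≤259 — Opt4 is at least as good on every objective with at least one strict improvement.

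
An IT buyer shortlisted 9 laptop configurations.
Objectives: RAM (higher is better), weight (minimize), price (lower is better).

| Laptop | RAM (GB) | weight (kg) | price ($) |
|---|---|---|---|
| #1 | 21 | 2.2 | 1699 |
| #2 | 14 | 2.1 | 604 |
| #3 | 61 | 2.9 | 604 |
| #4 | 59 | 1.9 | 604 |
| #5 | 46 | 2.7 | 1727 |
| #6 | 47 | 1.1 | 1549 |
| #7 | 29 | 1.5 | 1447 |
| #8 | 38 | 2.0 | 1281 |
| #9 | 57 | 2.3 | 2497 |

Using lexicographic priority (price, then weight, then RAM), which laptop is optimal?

#4

First minimize price: best is 604, kept {#2, #3, #4}.
Then minimize weight: best is 1.9, kept {#4}.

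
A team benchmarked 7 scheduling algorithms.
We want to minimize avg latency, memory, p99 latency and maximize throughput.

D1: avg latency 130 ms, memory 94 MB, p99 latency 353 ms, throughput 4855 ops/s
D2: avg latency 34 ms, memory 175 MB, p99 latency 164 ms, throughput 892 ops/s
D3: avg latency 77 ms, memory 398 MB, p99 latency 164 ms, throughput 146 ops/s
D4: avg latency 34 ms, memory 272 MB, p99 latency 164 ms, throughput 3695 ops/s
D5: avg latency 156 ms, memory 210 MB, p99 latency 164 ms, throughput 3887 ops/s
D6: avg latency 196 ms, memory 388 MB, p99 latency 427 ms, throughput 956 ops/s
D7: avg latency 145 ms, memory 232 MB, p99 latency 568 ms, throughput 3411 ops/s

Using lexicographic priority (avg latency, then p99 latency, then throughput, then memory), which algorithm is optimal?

First minimize avg latency: best is 34, kept {D2, D4}.
Then minimize p99 latency: best is 164, kept {D2, D4}.
Then maximize throughput: best is 3695, kept {D4}.

D4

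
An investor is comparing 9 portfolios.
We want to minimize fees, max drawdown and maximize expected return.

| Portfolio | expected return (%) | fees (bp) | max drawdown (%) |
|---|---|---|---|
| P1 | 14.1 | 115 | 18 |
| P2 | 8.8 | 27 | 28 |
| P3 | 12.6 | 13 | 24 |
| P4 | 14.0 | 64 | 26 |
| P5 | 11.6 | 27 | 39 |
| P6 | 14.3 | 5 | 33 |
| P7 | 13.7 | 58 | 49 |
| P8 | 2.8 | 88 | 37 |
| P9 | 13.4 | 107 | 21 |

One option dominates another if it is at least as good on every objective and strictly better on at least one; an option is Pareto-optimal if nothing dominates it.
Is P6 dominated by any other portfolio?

No

P1: worse on expected return (14.1 vs 14.3).
P2: worse on expected return (8.8 vs 14.3).
P3: worse on expected return (12.6 vs 14.3).
P4: worse on expected return (14.0 vs 14.3).
P5: worse on expected return (11.6 vs 14.3).
P7: worse on expected return (13.7 vs 14.3).
P8: worse on expected return (2.8 vs 14.3).
P9: worse on expected return (13.4 vs 14.3).
No option is at least as good as P6 on every objective and strictly better on one.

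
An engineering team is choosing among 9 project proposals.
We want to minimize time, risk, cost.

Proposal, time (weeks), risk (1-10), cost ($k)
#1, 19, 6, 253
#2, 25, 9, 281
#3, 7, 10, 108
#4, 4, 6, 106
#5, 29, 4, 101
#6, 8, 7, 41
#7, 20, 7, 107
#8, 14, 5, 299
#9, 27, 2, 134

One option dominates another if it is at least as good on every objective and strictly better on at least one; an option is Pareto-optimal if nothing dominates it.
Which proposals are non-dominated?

#4, #5, #6, #8, #9

#1: dominated by #4 (time 4≤19, risk 6≤6, cost 106≤253).
#2: dominated by #1 (time 19≤25, risk 6≤9, cost 253≤281).
#3: dominated by #4 (time 4≤7, risk 6≤10, cost 106≤108).
#4: not dominated (best time).
#5: not dominated.
#6: not dominated (best cost).
#7: dominated by #4 (time 4≤20, risk 6≤7, cost 106≤107).
#8: not dominated.
#9: not dominated (best risk).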